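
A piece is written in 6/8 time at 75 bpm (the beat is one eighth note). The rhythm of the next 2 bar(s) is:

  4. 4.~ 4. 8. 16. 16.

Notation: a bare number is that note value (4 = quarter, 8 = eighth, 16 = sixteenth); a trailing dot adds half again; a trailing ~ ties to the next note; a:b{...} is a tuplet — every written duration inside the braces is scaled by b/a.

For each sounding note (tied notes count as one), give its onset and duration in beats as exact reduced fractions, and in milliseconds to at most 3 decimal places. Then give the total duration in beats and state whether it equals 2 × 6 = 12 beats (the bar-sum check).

1) 0.0ms=0b +2400.0ms=3b
2) 2400.0ms=3b +4800.0ms=6b
3) 7200.0ms=9b +1200.0ms=3/2b
4) 8400.0ms=21/2b +600.0ms=3/4b
5) 9000.0ms=45/4b +600.0ms=3/4b
Σ=12b of 12 (75bpm 6/8) — PASS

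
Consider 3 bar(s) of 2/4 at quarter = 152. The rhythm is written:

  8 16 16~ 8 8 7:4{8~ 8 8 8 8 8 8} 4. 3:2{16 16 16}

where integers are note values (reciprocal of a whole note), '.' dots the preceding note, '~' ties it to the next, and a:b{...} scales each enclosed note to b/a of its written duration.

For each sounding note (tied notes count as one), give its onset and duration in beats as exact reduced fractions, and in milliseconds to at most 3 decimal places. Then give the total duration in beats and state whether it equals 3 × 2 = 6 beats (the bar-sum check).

1) 0.0ms=0b +197.368ms=1/2b
2) 197.368ms=1/2b +98.684ms=1/4b
3) 296.053ms=3/4b +296.053ms=3/4b
4) 592.105ms=3/2b +197.368ms=1/2b
5) 789.474ms=2b +225.564ms=4/7b
6) 1015.038ms=18/7b +112.782ms=2/7b
7) 1127.82ms=20/7b +112.782ms=2/7b
8) 1240.602ms=22/7b +112.782ms=2/7b
9) 1353.383ms=24/7b +112.782ms=2/7b
10) 1466.165ms=26/7b +112.782ms=2/7b
11) 1578.947ms=4b +592.105ms=3/2b
12) 2171.053ms=11/2b +65.789ms=1/6b
13) 2236.842ms=17/3b +65.789ms=1/6b
14) 2302.632ms=35/6b +65.789ms=1/6b
Σ=6b of 6 (152bpm 2/4) — PASS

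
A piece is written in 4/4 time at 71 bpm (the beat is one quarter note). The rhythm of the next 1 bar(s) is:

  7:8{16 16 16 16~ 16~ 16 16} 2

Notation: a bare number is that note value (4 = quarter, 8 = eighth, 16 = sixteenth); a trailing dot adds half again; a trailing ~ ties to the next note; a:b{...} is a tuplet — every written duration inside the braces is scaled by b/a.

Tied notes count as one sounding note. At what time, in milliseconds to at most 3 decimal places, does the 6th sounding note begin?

note 6 onset = 2b = 1690.141ms

1. 0.0ms @ 0 + 241.449ms (2/7)
2. 241.449ms @ 2/7 + 241.449ms (2/7)
3. 482.897ms @ 4/7 + 241.449ms (2/7)
4. 724.346ms @ 6/7 + 724.346ms (6/7)
5. 1448.692ms @ 12/7 + 241.449ms (2/7)
6. 1690.141ms @ 2 + 1690.141ms (2)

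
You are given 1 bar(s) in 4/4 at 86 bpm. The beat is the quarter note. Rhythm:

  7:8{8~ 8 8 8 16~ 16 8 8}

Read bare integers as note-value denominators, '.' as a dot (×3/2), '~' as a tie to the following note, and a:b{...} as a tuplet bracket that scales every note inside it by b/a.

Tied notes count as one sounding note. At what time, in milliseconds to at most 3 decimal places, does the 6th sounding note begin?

note 6 onset = 24/7b = 2392.027ms

1. 0.0ms @ 0 + 797.342ms (8/7)
2. 797.342ms @ 8/7 + 398.671ms (4/7)
3. 1196.013ms @ 12/7 + 398.671ms (4/7)
4. 1594.684ms @ 16/7 + 398.671ms (4/7)
5. 1993.355ms @ 20/7 + 398.671ms (4/7)
6. 2392.027ms @ 24/7 + 398.671ms (4/7)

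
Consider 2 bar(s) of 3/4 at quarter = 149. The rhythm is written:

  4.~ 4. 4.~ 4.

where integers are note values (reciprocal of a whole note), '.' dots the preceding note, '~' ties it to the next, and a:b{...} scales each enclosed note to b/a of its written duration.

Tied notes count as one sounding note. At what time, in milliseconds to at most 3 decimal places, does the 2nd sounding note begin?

note 2 onset = 3b = 1208.054ms

1. 0.0ms @ 0 + 1208.054ms (3)
2. 1208.054ms @ 3 + 1208.054ms (3)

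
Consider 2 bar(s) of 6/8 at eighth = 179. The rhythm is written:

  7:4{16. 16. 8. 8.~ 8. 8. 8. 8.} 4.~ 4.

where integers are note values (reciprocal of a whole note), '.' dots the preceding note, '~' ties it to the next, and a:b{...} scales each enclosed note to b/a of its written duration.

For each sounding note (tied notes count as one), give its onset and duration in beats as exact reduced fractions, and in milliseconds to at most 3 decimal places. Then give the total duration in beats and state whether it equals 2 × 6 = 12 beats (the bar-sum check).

1) 0.0ms=0b +143.655ms=3/7b
2) 143.655ms=3/7b +143.655ms=3/7b
3) 287.31ms=6/7b +287.31ms=6/7b
4) 574.621ms=12/7b +574.621ms=12/7b
5) 1149.242ms=24/7b +287.31ms=6/7b
6) 1436.552ms=30/7b +287.31ms=6/7b
7) 1723.863ms=36/7b +287.31ms=6/7b
8) 2011.173ms=6b +2011.173ms=6b
Σ=12b of 12 (179bpm 6/8) — PASS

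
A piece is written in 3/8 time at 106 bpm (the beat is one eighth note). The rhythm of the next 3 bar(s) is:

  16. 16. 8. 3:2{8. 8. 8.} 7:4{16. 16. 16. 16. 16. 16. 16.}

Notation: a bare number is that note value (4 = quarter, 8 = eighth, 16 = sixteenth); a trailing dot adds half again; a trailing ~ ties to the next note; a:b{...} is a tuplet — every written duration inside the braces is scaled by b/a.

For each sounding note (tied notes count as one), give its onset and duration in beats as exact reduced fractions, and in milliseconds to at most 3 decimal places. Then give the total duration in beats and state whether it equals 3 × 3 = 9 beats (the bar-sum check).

1) 0.0ms=0b +424.528ms=3/4b
2) 424.528ms=3/4b +424.528ms=3/4b
3) 849.057ms=3/2b +849.057ms=3/2b
4) 1698.113ms=3b +566.038ms=1b
5) 2264.151ms=4b +566.038ms=1b
6) 2830.189ms=5b +566.038ms=1b
7) 3396.226ms=6b +242.588ms=3/7b
8) 3638.814ms=45/7b +242.588ms=3/7b
9) 3881.402ms=48/7b +242.588ms=3/7b
10) 4123.989ms=51/7b +242.588ms=3/7b
11) 4366.577ms=54/7b +242.588ms=3/7b
12) 4609.164ms=57/7b +242.588ms=3/7b
13) 4851.752ms=60/7b +242.588ms=3/7b
Σ=9b of 9 (106bpm 3/8) — PASS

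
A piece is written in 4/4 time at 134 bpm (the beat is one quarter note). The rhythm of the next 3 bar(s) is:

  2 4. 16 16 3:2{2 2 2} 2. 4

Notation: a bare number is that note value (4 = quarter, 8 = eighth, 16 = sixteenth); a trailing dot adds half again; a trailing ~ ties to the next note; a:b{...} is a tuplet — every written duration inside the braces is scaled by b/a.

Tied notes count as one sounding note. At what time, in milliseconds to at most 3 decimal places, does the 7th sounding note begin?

1. 0.0ms @ 0 + 895.522ms (2)
2. 895.522ms @ 2 + 671.642ms (3/2)
3. 1567.164ms @ 7/2 + 111.94ms (1/4)
4. 1679.104ms @ 15/4 + 111.94ms (1/4)
5. 1791.045ms @ 4 + 597.015ms (4/3)
6. 2388.06ms @ 16/3 + 597.015ms (4/3)
7. 2985.075ms @ 20/3 + 597.015ms (4/3)
8. 3582.09ms @ 8 + 1343.284ms (3)
9. 4925.373ms @ 11 + 447.761ms (1)

note 7 onset = 20/3b = 2985.075ms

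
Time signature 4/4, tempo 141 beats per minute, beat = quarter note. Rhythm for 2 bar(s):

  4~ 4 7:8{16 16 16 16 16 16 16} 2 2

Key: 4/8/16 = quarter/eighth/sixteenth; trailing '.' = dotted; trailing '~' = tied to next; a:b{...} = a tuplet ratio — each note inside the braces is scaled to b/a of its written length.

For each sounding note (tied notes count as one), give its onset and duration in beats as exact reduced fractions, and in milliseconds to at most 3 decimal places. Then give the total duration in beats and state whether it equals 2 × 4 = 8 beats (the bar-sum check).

1) 0.0ms=0b +851.064ms=2b
2) 851.064ms=2b +121.581ms=2/7b
3) 972.644ms=16/7b +121.581ms=2/7b
4) 1094.225ms=18/7b +121.581ms=2/7b
5) 1215.805ms=20/7b +121.581ms=2/7b
6) 1337.386ms=22/7b +121.581ms=2/7b
7) 1458.967ms=24/7b +121.581ms=2/7b
8) 1580.547ms=26/7b +121.581ms=2/7b
9) 1702.128ms=4b +851.064ms=2b
10) 2553.191ms=6b +851.064ms=2b
Σ=8b of 8 (141bpm 4/4) — PASS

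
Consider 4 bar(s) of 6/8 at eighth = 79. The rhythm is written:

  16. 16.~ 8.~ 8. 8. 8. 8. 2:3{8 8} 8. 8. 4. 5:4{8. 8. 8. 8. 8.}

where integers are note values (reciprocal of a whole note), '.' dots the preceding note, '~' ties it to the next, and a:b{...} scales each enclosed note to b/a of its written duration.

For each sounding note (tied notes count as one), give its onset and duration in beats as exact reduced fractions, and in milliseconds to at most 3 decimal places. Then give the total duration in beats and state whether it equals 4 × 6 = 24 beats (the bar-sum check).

1) 0.0ms=0b +569.62ms=3/4b
2) 569.62ms=3/4b +2848.101ms=15/4b
3) 3417.722ms=9/2b +1139.241ms=3/2b
4) 4556.962ms=6b +1139.241ms=3/2b
5) 5696.203ms=15/2b +1139.241ms=3/2b
6) 6835.443ms=9b +1139.241ms=3/2b
7) 7974.684ms=21/2b +1139.241ms=3/2b
8) 9113.924ms=12b +1139.241ms=3/2b
9) 10253.165ms=27/2b +1139.241ms=3/2b
10) 11392.405ms=15b +2278.481ms=3b
11) 13670.886ms=18b +911.392ms=6/5b
12) 14582.278ms=96/5b +911.392ms=6/5b
13) 15493.671ms=102/5b +911.392ms=6/5b
14) 16405.063ms=108/5b +911.392ms=6/5b
15) 17316.456ms=114/5b +911.392ms=6/5b
Σ=24b of 24 (79bpm 6/8) — PASS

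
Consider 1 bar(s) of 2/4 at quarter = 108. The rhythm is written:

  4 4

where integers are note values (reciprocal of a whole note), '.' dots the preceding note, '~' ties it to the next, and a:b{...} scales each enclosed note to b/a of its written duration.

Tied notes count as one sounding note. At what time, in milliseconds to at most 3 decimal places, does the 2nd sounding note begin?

1. 0.0ms @ 0 + 555.556ms (1)
2. 555.556ms @ 1 + 555.556ms (1)

note 2 onset = 1b = 555.556ms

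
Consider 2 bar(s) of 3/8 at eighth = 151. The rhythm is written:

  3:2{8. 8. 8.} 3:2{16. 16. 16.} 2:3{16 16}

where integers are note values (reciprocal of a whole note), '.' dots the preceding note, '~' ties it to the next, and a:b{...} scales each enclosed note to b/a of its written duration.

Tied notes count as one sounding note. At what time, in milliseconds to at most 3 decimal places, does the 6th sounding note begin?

1. 0.0ms @ 0 + 397.351ms (1)
2. 397.351ms @ 1 + 397.351ms (1)
3. 794.702ms @ 2 + 397.351ms (1)
4. 1192.053ms @ 3 + 198.675ms (1/2)
5. 1390.728ms @ 7/2 + 198.675ms (1/2)
6. 1589.404ms @ 4 + 198.675ms (1/2)
7. 1788.079ms @ 9/2 + 298.013ms (3/4)
8. 2086.093ms @ 21/4 + 298.013ms (3/4)

note 6 onset = 4b = 1589.404ms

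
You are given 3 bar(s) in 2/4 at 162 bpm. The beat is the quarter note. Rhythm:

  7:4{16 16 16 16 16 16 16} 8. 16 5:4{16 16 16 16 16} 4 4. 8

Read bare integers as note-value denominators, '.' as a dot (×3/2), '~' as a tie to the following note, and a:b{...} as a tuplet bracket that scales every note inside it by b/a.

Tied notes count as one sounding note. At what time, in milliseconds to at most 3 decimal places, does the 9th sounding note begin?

1. 0.0ms @ 0 + 52.91ms (1/7)
2. 52.91ms @ 1/7 + 52.91ms (1/7)
3. 105.82ms @ 2/7 + 52.91ms (1/7)
4. 158.73ms @ 3/7 + 52.91ms (1/7)
5. 211.64ms @ 4/7 + 52.91ms (1/7)
6. 264.55ms @ 5/7 + 52.91ms (1/7)
7. 317.46ms @ 6/7 + 52.91ms (1/7)
8. 370.37ms @ 1 + 277.778ms (3/4)
9. 648.148ms @ 7/4 + 92.593ms (1/4)
10. 740.741ms @ 2 + 74.074ms (1/5)
11. 814.815ms @ 11/5 + 74.074ms (1/5)
12. 888.889ms @ 12/5 + 74.074ms (1/5)
13. 962.963ms @ 13/5 + 74.074ms (1/5)
14. 1037.037ms @ 14/5 + 74.074ms (1/5)
15. 1111.111ms @ 3 + 370.37ms (1)
16. 1481.481ms @ 4 + 555.556ms (3/2)
17. 2037.037ms @ 11/2 + 185.185ms (1/2)

note 9 onset = 7/4b = 648.148ms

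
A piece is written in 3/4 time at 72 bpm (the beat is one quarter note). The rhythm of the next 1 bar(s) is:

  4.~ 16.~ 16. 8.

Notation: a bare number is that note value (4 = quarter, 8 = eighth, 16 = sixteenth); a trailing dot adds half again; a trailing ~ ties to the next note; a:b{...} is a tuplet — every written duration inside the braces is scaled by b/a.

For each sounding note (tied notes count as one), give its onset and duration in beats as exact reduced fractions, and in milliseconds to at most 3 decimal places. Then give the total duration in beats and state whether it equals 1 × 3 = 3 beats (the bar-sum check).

1) 0.0ms=0b +1875.0ms=9/4b
2) 1875.0ms=9/4b +625.0ms=3/4b
Σ=3b of 3 (72bpm 3/4) — PASS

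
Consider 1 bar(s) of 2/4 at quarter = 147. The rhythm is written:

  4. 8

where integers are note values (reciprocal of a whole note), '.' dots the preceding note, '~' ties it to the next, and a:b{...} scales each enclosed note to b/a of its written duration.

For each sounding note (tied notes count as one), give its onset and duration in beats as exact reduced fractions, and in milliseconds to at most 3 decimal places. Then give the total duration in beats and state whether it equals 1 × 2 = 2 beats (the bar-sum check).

1) 0.0ms=0b +612.245ms=3/2b
2) 612.245ms=3/2b +204.082ms=1/2b
Σ=2b of 2 (147bpm 2/4) — PASS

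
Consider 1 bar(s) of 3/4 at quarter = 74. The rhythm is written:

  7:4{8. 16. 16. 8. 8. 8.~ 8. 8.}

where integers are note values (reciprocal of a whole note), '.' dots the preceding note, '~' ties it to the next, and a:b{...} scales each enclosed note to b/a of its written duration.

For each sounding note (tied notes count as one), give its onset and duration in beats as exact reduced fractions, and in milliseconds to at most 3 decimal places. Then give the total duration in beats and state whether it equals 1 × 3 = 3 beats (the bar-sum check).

1) 0.0ms=0b +347.49ms=3/7b
2) 347.49ms=3/7b +173.745ms=3/14b
3) 521.236ms=9/14b +173.745ms=3/14b
4) 694.981ms=6/7b +347.49ms=3/7b
5) 1042.471ms=9/7b +347.49ms=3/7b
6) 1389.961ms=12/7b +694.981ms=6/7b
7) 2084.942ms=18/7b +347.49ms=3/7b
Σ=3b of 3 (74bpm 3/4) — PASS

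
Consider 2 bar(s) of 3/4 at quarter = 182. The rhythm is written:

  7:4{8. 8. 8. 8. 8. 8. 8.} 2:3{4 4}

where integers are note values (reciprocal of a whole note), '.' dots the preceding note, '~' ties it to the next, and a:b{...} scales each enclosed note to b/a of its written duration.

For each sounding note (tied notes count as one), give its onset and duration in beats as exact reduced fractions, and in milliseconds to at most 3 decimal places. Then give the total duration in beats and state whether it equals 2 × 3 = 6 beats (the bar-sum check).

1) 0.0ms=0b +141.287ms=3/7b
2) 141.287ms=3/7b +141.287ms=3/7b
3) 282.575ms=6/7b +141.287ms=3/7b
4) 423.862ms=9/7b +141.287ms=3/7b
5) 565.149ms=12/7b +141.287ms=3/7b
6) 706.436ms=15/7b +141.287ms=3/7b
7) 847.724ms=18/7b +141.287ms=3/7b
8) 989.011ms=3b +494.505ms=3/2b
9) 1483.516ms=9/2b +494.505ms=3/2b
Σ=6b of 6 (182bpm 3/4) — PASS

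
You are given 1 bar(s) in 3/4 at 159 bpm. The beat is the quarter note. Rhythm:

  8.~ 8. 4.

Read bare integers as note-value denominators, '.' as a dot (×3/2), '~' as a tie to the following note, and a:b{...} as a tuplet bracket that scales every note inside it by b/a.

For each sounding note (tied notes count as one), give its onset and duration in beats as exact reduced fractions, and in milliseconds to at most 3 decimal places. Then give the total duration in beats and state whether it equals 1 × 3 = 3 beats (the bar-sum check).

1) 0.0ms=0b +566.038ms=3/2b
2) 566.038ms=3/2b +566.038ms=3/2b
Σ=3b of 3 (159bpm 3/4) — PASS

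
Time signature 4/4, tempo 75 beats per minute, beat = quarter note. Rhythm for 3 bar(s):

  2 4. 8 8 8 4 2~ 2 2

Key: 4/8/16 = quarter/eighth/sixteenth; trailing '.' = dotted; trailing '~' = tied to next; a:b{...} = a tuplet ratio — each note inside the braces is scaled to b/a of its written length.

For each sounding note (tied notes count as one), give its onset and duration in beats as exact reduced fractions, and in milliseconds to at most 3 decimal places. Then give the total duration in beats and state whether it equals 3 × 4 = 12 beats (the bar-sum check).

1) 0.0ms=0b +1600.0ms=2b
2) 1600.0ms=2b +1200.0ms=3/2b
3) 2800.0ms=7/2b +400.0ms=1/2b
4) 3200.0ms=4b +400.0ms=1/2b
5) 3600.0ms=9/2b +400.0ms=1/2b
6) 4000.0ms=5b +800.0ms=1b
7) 4800.0ms=6b +3200.0ms=4b
8) 8000.0ms=10b +1600.0ms=2b
Σ=12b of 12 (75bpm 4/4) — PASS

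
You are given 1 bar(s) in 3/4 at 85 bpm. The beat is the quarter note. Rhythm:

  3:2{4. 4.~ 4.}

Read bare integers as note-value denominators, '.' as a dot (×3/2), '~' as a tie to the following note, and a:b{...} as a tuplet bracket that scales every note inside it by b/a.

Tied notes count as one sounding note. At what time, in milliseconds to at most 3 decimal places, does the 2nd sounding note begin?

note 2 onset = 1b = 705.882ms

1. 0.0ms @ 0 + 705.882ms (1)
2. 705.882ms @ 1 + 1411.765ms (2)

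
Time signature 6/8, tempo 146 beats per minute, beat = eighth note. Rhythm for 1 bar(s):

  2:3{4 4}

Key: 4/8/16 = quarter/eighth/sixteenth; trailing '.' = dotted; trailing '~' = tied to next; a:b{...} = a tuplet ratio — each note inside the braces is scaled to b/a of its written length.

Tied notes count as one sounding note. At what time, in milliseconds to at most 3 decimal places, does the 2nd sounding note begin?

note 2 onset = 3b = 1232.877ms

1. 0.0ms @ 0 + 1232.877ms (3)
2. 1232.877ms @ 3 + 1232.877ms (3)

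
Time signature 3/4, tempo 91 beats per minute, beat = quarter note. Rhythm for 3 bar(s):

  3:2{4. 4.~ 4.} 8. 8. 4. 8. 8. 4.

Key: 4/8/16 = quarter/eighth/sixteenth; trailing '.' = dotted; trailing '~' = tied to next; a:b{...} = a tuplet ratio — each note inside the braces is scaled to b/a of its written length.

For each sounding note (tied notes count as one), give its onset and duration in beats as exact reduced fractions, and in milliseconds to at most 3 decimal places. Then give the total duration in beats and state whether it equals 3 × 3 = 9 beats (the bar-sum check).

1) 0.0ms=0b +659.341ms=1b
2) 659.341ms=1b +1318.681ms=2b
3) 1978.022ms=3b +494.505ms=3/4b
4) 2472.527ms=15/4b +494.505ms=3/4b
5) 2967.033ms=9/2b +989.011ms=3/2b
6) 3956.044ms=6b +494.505ms=3/4b
7) 4450.549ms=27/4b +494.505ms=3/4b
8) 4945.055ms=15/2b +989.011ms=3/2b
Σ=9b of 9 (91bpm 3/4) — PASS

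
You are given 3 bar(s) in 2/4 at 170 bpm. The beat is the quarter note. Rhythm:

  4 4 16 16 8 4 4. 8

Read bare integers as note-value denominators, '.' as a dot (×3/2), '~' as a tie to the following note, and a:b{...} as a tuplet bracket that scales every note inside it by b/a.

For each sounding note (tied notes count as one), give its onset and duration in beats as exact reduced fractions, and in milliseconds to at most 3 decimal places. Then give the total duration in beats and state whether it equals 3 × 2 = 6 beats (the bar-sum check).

1) 0.0ms=0b +352.941ms=1b
2) 352.941ms=1b +352.941ms=1b
3) 705.882ms=2b +88.235ms=1/4b
4) 794.118ms=9/4b +88.235ms=1/4b
5) 882.353ms=5/2b +176.471ms=1/2b
6) 1058.824ms=3b +352.941ms=1b
7) 1411.765ms=4b +529.412ms=3/2b
8) 1941.176ms=11/2b +176.471ms=1/2b
Σ=6b of 6 (170bpm 2/4) — PASS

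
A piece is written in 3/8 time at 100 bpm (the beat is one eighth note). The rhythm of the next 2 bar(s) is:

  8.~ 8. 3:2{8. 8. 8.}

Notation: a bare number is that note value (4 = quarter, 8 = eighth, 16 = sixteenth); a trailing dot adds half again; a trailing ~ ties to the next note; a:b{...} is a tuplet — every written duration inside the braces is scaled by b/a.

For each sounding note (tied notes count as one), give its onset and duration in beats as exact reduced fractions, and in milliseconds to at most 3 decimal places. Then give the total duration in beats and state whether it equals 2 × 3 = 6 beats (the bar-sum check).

1) 0.0ms=0b +1800.0ms=3b
2) 1800.0ms=3b +600.0ms=1b
3) 2400.0ms=4b +600.0ms=1b
4) 3000.0ms=5b +600.0ms=1b
Σ=6b of 6 (100bpm 3/8) — PASS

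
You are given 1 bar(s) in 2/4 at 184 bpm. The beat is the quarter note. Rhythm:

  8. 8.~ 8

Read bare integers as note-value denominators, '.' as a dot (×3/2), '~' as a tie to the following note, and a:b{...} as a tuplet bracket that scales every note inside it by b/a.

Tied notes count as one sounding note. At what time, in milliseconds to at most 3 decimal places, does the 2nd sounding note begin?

note 2 onset = 3/4b = 244.565ms

1. 0.0ms @ 0 + 244.565ms (3/4)
2. 244.565ms @ 3/4 + 407.609ms (5/4)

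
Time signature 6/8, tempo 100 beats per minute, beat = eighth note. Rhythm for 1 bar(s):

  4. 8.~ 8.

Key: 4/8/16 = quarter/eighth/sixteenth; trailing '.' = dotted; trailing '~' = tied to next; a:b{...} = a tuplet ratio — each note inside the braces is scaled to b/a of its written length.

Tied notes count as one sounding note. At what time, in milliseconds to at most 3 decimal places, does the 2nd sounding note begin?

1. 0.0ms @ 0 + 1800.0ms (3)
2. 1800.0ms @ 3 + 1800.0ms (3)

note 2 onset = 3b = 1800.0ms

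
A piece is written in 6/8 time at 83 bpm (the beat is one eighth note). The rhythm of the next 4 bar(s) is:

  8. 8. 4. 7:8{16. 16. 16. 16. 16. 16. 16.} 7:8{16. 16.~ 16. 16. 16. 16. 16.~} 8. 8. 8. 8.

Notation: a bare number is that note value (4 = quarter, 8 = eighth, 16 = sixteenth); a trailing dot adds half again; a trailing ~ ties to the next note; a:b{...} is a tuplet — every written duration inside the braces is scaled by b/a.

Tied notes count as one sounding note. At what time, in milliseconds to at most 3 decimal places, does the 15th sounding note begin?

note 15 onset = 114/7b = 11772.806ms

1. 0.0ms @ 0 + 1084.337ms (3/2)
2. 1084.337ms @ 3/2 + 1084.337ms (3/2)
3. 2168.675ms @ 3 + 2168.675ms (3)
4. 4337.349ms @ 6 + 619.621ms (6/7)
5. 4956.971ms @ 48/7 + 619.621ms (6/7)
6. 5576.592ms @ 54/7 + 619.621ms (6/7)
7. 6196.213ms @ 60/7 + 619.621ms (6/7)
8. 6815.835ms @ 66/7 + 619.621ms (6/7)
9. 7435.456ms @ 72/7 + 619.621ms (6/7)
10. 8055.077ms @ 78/7 + 619.621ms (6/7)
11. 8674.699ms @ 12 + 619.621ms (6/7)
12. 9294.32ms @ 90/7 + 1239.243ms (12/7)
13. 10533.563ms @ 102/7 + 619.621ms (6/7)
14. 11153.184ms @ 108/7 + 619.621ms (6/7)
15. 11772.806ms @ 114/7 + 619.621ms (6/7)
16. 12392.427ms @ 120/7 + 1703.959ms (33/14)
17. 14096.386ms @ 39/2 + 1084.337ms (3/2)
18. 15180.723ms @ 21 + 1084.337ms (3/2)
19. 16265.06ms @ 45/2 + 1084.337ms (3/2)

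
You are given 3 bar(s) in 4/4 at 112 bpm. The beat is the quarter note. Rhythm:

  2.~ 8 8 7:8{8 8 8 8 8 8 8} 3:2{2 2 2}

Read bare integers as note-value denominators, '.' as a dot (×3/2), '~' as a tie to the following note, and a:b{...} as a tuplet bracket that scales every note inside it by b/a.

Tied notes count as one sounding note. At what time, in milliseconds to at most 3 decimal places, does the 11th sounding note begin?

1. 0.0ms @ 0 + 1875.0ms (7/2)
2. 1875.0ms @ 7/2 + 267.857ms (1/2)
3. 2142.857ms @ 4 + 306.122ms (4/7)
4. 2448.98ms @ 32/7 + 306.122ms (4/7)
5. 2755.102ms @ 36/7 + 306.122ms (4/7)
6. 3061.224ms @ 40/7 + 306.122ms (4/7)
7. 3367.347ms @ 44/7 + 306.122ms (4/7)
8. 3673.469ms @ 48/7 + 306.122ms (4/7)
9. 3979.592ms @ 52/7 + 306.122ms (4/7)
10. 4285.714ms @ 8 + 714.286ms (4/3)
11. 5000.0ms @ 28/3 + 714.286ms (4/3)
12. 5714.286ms @ 32/3 + 714.286ms (4/3)

note 11 onset = 28/3b = 5000.0ms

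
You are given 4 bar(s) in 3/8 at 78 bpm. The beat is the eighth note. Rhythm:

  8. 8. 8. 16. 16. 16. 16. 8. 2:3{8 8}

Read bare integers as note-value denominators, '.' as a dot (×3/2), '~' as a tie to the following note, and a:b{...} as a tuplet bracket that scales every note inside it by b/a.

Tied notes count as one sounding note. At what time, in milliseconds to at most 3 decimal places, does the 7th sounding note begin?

note 7 onset = 27/4b = 5192.308ms

1. 0.0ms @ 0 + 1153.846ms (3/2)
2. 1153.846ms @ 3/2 + 1153.846ms (3/2)
3. 2307.692ms @ 3 + 1153.846ms (3/2)
4. 3461.538ms @ 9/2 + 576.923ms (3/4)
5. 4038.462ms @ 21/4 + 576.923ms (3/4)
6. 4615.385ms @ 6 + 576.923ms (3/4)
7. 5192.308ms @ 27/4 + 576.923ms (3/4)
8. 5769.231ms @ 15/2 + 1153.846ms (3/2)
9. 6923.077ms @ 9 + 1153.846ms (3/2)
10. 8076.923ms @ 21/2 + 1153.846ms (3/2)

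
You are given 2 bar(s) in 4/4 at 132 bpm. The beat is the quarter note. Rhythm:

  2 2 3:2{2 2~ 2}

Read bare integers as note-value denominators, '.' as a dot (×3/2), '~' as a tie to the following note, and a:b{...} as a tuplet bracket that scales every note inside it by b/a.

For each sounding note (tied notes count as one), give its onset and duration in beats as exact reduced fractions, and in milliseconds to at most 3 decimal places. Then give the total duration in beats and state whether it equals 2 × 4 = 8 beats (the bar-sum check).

1) 0.0ms=0b +909.091ms=2b
2) 909.091ms=2b +909.091ms=2b
3) 1818.182ms=4b +606.061ms=4/3b
4) 2424.242ms=16/3b +1212.121ms=8/3b
Σ=8b of 8 (132bpm 4/4) — PASS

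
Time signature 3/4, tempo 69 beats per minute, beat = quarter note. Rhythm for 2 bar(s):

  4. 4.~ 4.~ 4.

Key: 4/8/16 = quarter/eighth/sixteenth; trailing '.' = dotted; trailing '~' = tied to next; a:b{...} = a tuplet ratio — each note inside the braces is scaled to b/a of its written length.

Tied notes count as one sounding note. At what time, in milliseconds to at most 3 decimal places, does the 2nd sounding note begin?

note 2 onset = 3/2b = 1304.348ms

1. 0.0ms @ 0 + 1304.348ms (3/2)
2. 1304.348ms @ 3/2 + 3913.043ms (9/2)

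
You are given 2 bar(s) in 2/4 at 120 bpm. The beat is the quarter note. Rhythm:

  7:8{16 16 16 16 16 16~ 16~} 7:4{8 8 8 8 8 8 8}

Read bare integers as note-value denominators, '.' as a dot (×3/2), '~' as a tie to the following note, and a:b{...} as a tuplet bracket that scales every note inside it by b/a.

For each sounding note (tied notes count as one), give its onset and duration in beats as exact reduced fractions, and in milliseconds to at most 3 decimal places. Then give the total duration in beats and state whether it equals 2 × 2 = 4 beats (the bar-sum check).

1) 0.0ms=0b +142.857ms=2/7b
2) 142.857ms=2/7b +142.857ms=2/7b
3) 285.714ms=4/7b +142.857ms=2/7b
4) 428.571ms=6/7b +142.857ms=2/7b
5) 571.429ms=8/7b +142.857ms=2/7b
6) 714.286ms=10/7b +428.571ms=6/7b
7) 1142.857ms=16/7b +142.857ms=2/7b
8) 1285.714ms=18/7b +142.857ms=2/7b
9) 1428.571ms=20/7b +142.857ms=2/7b
10) 1571.429ms=22/7b +142.857ms=2/7b
11) 1714.286ms=24/7b +142.857ms=2/7b
12) 1857.143ms=26/7b +142.857ms=2/7b
Σ=4b of 4 (120bpm 2/4) — PASS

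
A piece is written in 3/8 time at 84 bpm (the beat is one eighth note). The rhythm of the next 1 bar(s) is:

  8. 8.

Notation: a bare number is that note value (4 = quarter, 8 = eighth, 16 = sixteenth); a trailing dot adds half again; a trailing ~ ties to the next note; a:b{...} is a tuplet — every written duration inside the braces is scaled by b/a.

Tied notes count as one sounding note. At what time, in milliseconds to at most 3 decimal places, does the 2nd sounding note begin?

1. 0.0ms @ 0 + 1071.429ms (3/2)
2. 1071.429ms @ 3/2 + 1071.429ms (3/2)

note 2 onset = 3/2b = 1071.429ms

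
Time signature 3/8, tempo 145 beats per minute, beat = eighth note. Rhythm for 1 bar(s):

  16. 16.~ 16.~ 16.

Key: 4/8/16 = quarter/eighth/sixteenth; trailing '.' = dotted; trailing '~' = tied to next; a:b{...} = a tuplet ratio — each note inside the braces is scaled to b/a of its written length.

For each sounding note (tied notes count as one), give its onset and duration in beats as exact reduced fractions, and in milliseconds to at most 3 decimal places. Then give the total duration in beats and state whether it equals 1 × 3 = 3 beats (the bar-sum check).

1) 0.0ms=0b +310.345ms=3/4b
2) 310.345ms=3/4b +931.034ms=9/4b
Σ=3b of 3 (145bpm 3/8) — PASS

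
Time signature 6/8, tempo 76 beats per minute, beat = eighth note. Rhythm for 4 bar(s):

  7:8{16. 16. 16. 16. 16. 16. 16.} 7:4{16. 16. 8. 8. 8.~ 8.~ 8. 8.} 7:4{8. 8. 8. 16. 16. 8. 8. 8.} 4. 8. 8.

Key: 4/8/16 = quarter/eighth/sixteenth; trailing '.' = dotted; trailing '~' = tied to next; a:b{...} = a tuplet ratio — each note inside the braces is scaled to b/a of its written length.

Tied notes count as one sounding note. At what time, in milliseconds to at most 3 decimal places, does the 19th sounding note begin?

1. 0.0ms @ 0 + 676.692ms (6/7)
2. 676.692ms @ 6/7 + 676.692ms (6/7)
3. 1353.383ms @ 12/7 + 676.692ms (6/7)
4. 2030.075ms @ 18/7 + 676.692ms (6/7)
5. 2706.767ms @ 24/7 + 676.692ms (6/7)
6. 3383.459ms @ 30/7 + 676.692ms (6/7)
7. 4060.15ms @ 36/7 + 676.692ms (6/7)
8. 4736.842ms @ 6 + 338.346ms (3/7)
9. 5075.188ms @ 45/7 + 338.346ms (3/7)
10. 5413.534ms @ 48/7 + 676.692ms (6/7)
11. 6090.226ms @ 54/7 + 676.692ms (6/7)
12. 6766.917ms @ 60/7 + 2030.075ms (18/7)
13. 8796.992ms @ 78/7 + 676.692ms (6/7)
14. 9473.684ms @ 12 + 676.692ms (6/7)
15. 10150.376ms @ 90/7 + 676.692ms (6/7)
16. 10827.068ms @ 96/7 + 676.692ms (6/7)
17. 11503.759ms @ 102/7 + 338.346ms (3/7)
18. 11842.105ms @ 15 + 338.346ms (3/7)
19. 12180.451ms @ 108/7 + 676.692ms (6/7)
20. 12857.143ms @ 114/7 + 676.692ms (6/7)
21. 13533.835ms @ 120/7 + 676.692ms (6/7)
22. 14210.526ms @ 18 + 2368.421ms (3)
23. 16578.947ms @ 21 + 1184.211ms (3/2)
24. 17763.158ms @ 45/2 + 1184.211ms (3/2)

note 19 onset = 108/7b = 12180.451ms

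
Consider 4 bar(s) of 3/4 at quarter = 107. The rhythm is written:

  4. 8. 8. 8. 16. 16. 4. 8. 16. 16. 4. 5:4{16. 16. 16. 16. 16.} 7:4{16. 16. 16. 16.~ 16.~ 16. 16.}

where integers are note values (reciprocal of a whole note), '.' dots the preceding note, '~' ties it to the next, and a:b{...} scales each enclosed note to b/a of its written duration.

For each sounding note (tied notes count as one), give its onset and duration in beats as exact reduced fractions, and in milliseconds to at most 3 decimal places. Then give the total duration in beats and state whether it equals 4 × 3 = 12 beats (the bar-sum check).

1) 0.0ms=0b +841.121ms=3/2b
2) 841.121ms=3/2b +420.561ms=3/4b
3) 1261.682ms=9/4b +420.561ms=3/4b
4) 1682.243ms=3b +420.561ms=3/4b
5) 2102.804ms=15/4b +210.28ms=3/8b
6) 2313.084ms=33/8b +210.28ms=3/8b
7) 2523.364ms=9/2b +841.121ms=3/2b
8) 3364.486ms=6b +420.561ms=3/4b
9) 3785.047ms=27/4b +210.28ms=3/8b
10) 3995.327ms=57/8b +210.28ms=3/8b
11) 4205.607ms=15/2b +841.121ms=3/2b
12) 5046.729ms=9b +168.224ms=3/10b
13) 5214.953ms=93/10b +168.224ms=3/10b
14) 5383.178ms=48/5b +168.224ms=3/10b
15) 5551.402ms=99/10b +168.224ms=3/10b
16) 5719.626ms=51/5b +168.224ms=3/10b
17) 5887.85ms=21/2b +120.16ms=3/14b
18) 6008.011ms=75/7b +120.16ms=3/14b
19) 6128.171ms=153/14b +120.16ms=3/14b
20) 6248.331ms=78/7b +360.481ms=9/14b
21) 6608.812ms=165/14b +120.16ms=3/14b
Σ=12b of 12 (107bpm 3/4) — PASS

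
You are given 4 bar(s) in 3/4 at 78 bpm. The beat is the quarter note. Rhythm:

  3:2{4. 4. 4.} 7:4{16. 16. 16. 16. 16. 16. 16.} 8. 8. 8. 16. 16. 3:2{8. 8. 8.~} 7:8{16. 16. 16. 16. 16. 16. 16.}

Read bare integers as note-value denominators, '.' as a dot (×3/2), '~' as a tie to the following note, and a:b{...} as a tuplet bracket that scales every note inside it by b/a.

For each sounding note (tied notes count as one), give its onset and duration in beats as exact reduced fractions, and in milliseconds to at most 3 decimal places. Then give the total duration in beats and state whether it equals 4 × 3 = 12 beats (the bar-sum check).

1) 0.0ms=0b +769.231ms=1b
2) 769.231ms=1b +769.231ms=1b
3) 1538.462ms=2b +769.231ms=1b
4) 2307.692ms=3b +164.835ms=3/14b
5) 2472.527ms=45/14b +164.835ms=3/14b
6) 2637.363ms=24/7b +164.835ms=3/14b
7) 2802.198ms=51/14b +164.835ms=3/14b
8) 2967.033ms=27/7b +164.835ms=3/14b
9) 3131.868ms=57/14b +164.835ms=3/14b
10) 3296.703ms=30/7b +164.835ms=3/14b
11) 3461.538ms=9/2b +576.923ms=3/4b
12) 4038.462ms=21/4b +576.923ms=3/4b
13) 4615.385ms=6b +576.923ms=3/4b
14) 5192.308ms=27/4b +288.462ms=3/8b
15) 5480.769ms=57/8b +288.462ms=3/8b
16) 5769.231ms=15/2b +384.615ms=1/2b
17) 6153.846ms=8b +384.615ms=1/2b
18) 6538.462ms=17/2b +714.286ms=13/14b
19) 7252.747ms=66/7b +329.67ms=3/7b
20) 7582.418ms=69/7b +329.67ms=3/7b
21) 7912.088ms=72/7b +329.67ms=3/7b
22) 8241.758ms=75/7b +329.67ms=3/7b
23) 8571.429ms=78/7b +329.67ms=3/7b
24) 8901.099ms=81/7b +329.67ms=3/7b
Σ=12b of 12 (78bpm 3/4) — PASS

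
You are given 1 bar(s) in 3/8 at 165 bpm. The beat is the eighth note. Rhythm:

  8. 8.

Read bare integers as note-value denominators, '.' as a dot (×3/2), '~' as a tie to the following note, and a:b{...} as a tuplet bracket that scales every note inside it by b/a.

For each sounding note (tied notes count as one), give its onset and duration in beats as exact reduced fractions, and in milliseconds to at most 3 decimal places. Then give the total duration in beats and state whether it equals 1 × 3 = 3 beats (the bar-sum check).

1) 0.0ms=0b +545.455ms=3/2b
2) 545.455ms=3/2b +545.455ms=3/2b
Σ=3b of 3 (165bpm 3/8) — PASS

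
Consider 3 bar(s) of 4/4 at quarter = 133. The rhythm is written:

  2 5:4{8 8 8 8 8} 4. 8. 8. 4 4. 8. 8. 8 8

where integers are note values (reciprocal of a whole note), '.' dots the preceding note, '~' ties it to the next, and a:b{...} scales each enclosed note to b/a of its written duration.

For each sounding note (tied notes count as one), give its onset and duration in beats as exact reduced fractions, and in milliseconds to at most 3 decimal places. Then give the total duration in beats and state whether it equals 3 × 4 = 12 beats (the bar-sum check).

1) 0.0ms=0b +902.256ms=2b
2) 902.256ms=2b +180.451ms=2/5b
3) 1082.707ms=12/5b +180.451ms=2/5b
4) 1263.158ms=14/5b +180.451ms=2/5b
5) 1443.609ms=16/5b +180.451ms=2/5b
6) 1624.06ms=18/5b +180.451ms=2/5b
7) 1804.511ms=4b +676.692ms=3/2b
8) 2481.203ms=11/2b +338.346ms=3/4b
9) 2819.549ms=25/4b +338.346ms=3/4b
10) 3157.895ms=7b +451.128ms=1b
11) 3609.023ms=8b +676.692ms=3/2b
12) 4285.714ms=19/2b +338.346ms=3/4b
13) 4624.06ms=41/4b +338.346ms=3/4b
14) 4962.406ms=11b +225.564ms=1/2b
15) 5187.97ms=23/2b +225.564ms=1/2b
Σ=12b of 12 (133bpm 4/4) — PASS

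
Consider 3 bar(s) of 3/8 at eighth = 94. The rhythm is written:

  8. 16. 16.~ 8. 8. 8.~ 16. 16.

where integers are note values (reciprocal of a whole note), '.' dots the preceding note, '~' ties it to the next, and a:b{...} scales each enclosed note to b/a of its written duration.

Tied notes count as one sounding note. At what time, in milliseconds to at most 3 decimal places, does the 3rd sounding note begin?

1. 0.0ms @ 0 + 957.447ms (3/2)
2. 957.447ms @ 3/2 + 478.723ms (3/4)
3. 1436.17ms @ 9/4 + 1436.17ms (9/4)
4. 2872.34ms @ 9/2 + 957.447ms (3/2)
5. 3829.787ms @ 6 + 1436.17ms (9/4)
6. 5265.957ms @ 33/4 + 478.723ms (3/4)

note 3 onset = 9/4b = 1436.17ms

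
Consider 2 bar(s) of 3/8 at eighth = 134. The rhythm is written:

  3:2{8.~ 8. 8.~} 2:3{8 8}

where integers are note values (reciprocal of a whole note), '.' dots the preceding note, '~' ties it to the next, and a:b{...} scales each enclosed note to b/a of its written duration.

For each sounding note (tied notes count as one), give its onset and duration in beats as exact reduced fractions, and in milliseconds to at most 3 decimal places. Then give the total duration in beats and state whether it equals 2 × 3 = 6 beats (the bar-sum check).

1) 0.0ms=0b +895.522ms=2b
2) 895.522ms=2b +1119.403ms=5/2b
3) 2014.925ms=9/2b +671.642ms=3/2b
Σ=6b of 6 (134bpm 3/8) — PASS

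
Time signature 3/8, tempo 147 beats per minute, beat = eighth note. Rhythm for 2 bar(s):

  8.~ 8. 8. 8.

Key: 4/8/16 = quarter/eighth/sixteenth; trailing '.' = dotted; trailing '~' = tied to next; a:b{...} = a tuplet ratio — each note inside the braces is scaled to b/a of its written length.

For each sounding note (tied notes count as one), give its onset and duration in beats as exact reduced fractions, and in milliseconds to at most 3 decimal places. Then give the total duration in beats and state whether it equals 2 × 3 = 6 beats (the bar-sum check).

1) 0.0ms=0b +1224.49ms=3b
2) 1224.49ms=3b +612.245ms=3/2b
3) 1836.735ms=9/2b +612.245ms=3/2b
Σ=6b of 6 (147bpm 3/8) — PASS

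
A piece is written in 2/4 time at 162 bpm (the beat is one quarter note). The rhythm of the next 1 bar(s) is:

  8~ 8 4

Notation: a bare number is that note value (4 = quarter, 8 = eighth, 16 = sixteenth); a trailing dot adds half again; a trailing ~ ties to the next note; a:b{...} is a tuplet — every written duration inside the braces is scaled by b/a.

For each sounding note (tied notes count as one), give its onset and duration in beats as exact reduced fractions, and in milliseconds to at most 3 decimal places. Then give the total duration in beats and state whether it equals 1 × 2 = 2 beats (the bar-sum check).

1) 0.0ms=0b +370.37ms=1b
2) 370.37ms=1b +370.37ms=1b
Σ=2b of 2 (162bpm 2/4) — PASS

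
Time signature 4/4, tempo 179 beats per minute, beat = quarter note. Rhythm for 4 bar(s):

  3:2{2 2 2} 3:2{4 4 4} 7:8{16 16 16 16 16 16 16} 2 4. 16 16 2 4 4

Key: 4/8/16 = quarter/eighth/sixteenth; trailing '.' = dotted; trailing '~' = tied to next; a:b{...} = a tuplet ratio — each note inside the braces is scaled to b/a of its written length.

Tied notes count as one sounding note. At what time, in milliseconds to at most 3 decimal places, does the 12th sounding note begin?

1. 0.0ms @ 0 + 446.927ms (4/3)
2. 446.927ms @ 4/3 + 446.927ms (4/3)
3. 893.855ms @ 8/3 + 446.927ms (4/3)
4. 1340.782ms @ 4 + 223.464ms (2/3)
5. 1564.246ms @ 14/3 + 223.464ms (2/3)
6. 1787.709ms @ 16/3 + 223.464ms (2/3)
7. 2011.173ms @ 6 + 95.77ms (2/7)
8. 2106.943ms @ 44/7 + 95.77ms (2/7)
9. 2202.713ms @ 46/7 + 95.77ms (2/7)
10. 2298.484ms @ 48/7 + 95.77ms (2/7)
11. 2394.254ms @ 50/7 + 95.77ms (2/7)
12. 2490.024ms @ 52/7 + 95.77ms (2/7)
13. 2585.794ms @ 54/7 + 95.77ms (2/7)
14. 2681.564ms @ 8 + 670.391ms (2)
15. 3351.955ms @ 10 + 502.793ms (3/2)
16. 3854.749ms @ 23/2 + 83.799ms (1/4)
17. 3938.547ms @ 47/4 + 83.799ms (1/4)
18. 4022.346ms @ 12 + 670.391ms (2)
19. 4692.737ms @ 14 + 335.196ms (1)
20. 5027.933ms @ 15 + 335.196ms (1)

note 12 onset = 52/7b = 2490.024ms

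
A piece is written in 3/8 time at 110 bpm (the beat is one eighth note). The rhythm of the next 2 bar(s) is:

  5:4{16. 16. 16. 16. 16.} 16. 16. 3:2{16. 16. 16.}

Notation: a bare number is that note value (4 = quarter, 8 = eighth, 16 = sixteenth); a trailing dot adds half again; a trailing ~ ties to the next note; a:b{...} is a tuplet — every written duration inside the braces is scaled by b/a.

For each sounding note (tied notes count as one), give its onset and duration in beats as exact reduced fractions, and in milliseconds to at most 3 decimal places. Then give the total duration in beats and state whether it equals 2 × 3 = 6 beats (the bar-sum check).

1) 0.0ms=0b +327.273ms=3/5b
2) 327.273ms=3/5b +327.273ms=3/5b
3) 654.545ms=6/5b +327.273ms=3/5b
4) 981.818ms=9/5b +327.273ms=3/5b
5) 1309.091ms=12/5b +327.273ms=3/5b
6) 1636.364ms=3b +409.091ms=3/4b
7) 2045.455ms=15/4b +409.091ms=3/4b
8) 2454.545ms=9/2b +272.727ms=1/2b
9) 2727.273ms=5b +272.727ms=1/2b
10) 3000.0ms=11/2b +272.727ms=1/2b
Σ=6b of 6 (110bpm 3/8) — PASS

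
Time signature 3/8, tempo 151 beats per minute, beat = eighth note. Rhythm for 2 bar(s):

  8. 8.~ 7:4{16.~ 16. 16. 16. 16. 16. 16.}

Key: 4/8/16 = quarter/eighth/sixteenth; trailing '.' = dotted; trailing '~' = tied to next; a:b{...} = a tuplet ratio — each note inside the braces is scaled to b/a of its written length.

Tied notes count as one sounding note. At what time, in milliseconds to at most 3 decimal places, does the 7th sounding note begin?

note 7 onset = 39/7b = 2213.813ms

1. 0.0ms @ 0 + 596.026ms (3/2)
2. 596.026ms @ 3/2 + 936.613ms (33/14)
3. 1532.64ms @ 27/7 + 170.293ms (3/7)
4. 1702.933ms @ 30/7 + 170.293ms (3/7)
5. 1873.226ms @ 33/7 + 170.293ms (3/7)
6. 2043.519ms @ 36/7 + 170.293ms (3/7)
7. 2213.813ms @ 39/7 + 170.293ms (3/7)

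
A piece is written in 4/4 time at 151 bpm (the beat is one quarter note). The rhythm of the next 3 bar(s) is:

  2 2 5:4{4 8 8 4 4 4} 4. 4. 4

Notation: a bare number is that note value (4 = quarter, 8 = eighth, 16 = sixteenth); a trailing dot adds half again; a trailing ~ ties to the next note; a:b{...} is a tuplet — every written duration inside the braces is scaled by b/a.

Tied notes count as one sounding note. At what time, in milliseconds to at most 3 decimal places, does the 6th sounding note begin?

1. 0.0ms @ 0 + 794.702ms (2)
2. 794.702ms @ 2 + 794.702ms (2)
3. 1589.404ms @ 4 + 317.881ms (4/5)
4. 1907.285ms @ 24/5 + 158.94ms (2/5)
5. 2066.225ms @ 26/5 + 158.94ms (2/5)
6. 2225.166ms @ 28/5 + 317.881ms (4/5)
7. 2543.046ms @ 32/5 + 317.881ms (4/5)
8. 2860.927ms @ 36/5 + 317.881ms (4/5)
9. 3178.808ms @ 8 + 596.026ms (3/2)
10. 3774.834ms @ 19/2 + 596.026ms (3/2)
11. 4370.861ms @ 11 + 397.351ms (1)

note 6 onset = 28/5b = 2225.166ms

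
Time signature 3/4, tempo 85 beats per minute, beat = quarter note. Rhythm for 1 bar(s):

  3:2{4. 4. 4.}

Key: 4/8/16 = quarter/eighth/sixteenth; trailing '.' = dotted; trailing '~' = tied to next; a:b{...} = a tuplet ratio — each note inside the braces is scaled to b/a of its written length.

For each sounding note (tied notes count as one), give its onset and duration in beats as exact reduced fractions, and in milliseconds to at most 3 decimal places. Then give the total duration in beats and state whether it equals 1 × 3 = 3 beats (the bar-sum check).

1) 0.0ms=0b +705.882ms=1b
2) 705.882ms=1b +705.882ms=1b
3) 1411.765ms=2b +705.882ms=1b
Σ=3b of 3 (85bpm 3/4) — PASS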